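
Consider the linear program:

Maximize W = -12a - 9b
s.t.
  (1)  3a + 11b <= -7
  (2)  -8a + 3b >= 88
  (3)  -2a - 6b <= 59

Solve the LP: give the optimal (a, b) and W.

a = -607/4, b = 163/4, maximum W = 5817/4

Feasible corners and W = -12a - 9b:
  (-989/97, 208/97) → W = 9996/97
  (-607/4, 163/4) → W = 5817/4
  (-235/18, -148/27) → W = 206

The binding constraints are 3a + 11b = -7 and -2a - 6b = 59.
Solving simultaneously gives a = -607/4, b = 163/4.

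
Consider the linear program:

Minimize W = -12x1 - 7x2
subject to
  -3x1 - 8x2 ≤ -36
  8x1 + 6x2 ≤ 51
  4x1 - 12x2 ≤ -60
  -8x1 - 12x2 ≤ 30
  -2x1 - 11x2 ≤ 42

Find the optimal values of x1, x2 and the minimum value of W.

Corner points and W = -12x1 - 7x2:
  (-12/17, 81/17) → W = -423/17
  (-24, 27/2) → W = 387/2
  (21/10, 57/10) → W = -651/10
The feasible region is unbounded (it extends along (-3, 4), (-3, 2)), but W strictly increases along every unbounded feasible direction, so there is no improving ray and the minimum is attained at a vertex.

x1 = 21/10, x2 = 57/10, minimum W = -651/10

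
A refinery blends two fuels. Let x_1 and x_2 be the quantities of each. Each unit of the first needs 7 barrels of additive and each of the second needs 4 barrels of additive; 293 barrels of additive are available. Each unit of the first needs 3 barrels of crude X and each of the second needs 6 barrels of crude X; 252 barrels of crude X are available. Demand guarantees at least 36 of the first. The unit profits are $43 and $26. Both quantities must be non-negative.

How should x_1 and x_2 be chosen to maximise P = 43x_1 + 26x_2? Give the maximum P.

x_1 = 36, x_2 = 41/4, maximum P = 3629/2

Feasible corners and P = 43x_1 + 26x_2:
  (293/7, 0) → P = 12599/7
  (36, 0) → P = 1548
  (36, 41/4) → P = 3629/2

The optimum lies where 7x_1 + 4x_2 = 293 and x_1 = 36.
Solving simultaneously gives x_1 = 36, x_2 = 41/4.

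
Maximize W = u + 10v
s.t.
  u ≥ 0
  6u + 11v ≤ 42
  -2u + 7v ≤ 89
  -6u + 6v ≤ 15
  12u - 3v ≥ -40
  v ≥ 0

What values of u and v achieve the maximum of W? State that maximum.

Extreme points and W = u + 10v:
  (0, 5/2) → W = 25
  (0, 0) → W = 0
  (29/34, 57/17) → W = 1169/34
  (7, 0) → W = 7

u = 29/34, v = 57/17, maximum W = 1169/34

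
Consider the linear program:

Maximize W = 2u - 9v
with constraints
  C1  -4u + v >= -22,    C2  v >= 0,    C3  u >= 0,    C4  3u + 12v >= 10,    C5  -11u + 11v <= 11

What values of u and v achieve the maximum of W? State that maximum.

u = 11/2, v = 0, maximum W = 11

Vertices and W = 2u - 9v:
  (11/2, 0) → W = 11
  (23/3, 26/3) → W = -188/3
  (10/3, 0) → W = 20/3
  (0, 5/6) → W = -15/2
  (0, 1) → W = -9

The binding constraints are -4u + v = -22 and v = 0.
Solving simultaneously gives u = 11/2, v = 0.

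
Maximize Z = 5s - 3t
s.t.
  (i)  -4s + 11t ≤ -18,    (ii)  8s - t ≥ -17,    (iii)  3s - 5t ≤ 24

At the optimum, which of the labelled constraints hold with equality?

Extreme points and Z = 5s - 3t:
  (-205/84, -53/21) → Z = -389/84
  (174/13, 42/13) → Z = 744/13
  (-109/37, -243/37) → Z = 184/37

The maximum is at (174/13, 42/13). Substituting into each constraint, equality holds for (i) and (iii); the remaining constraints have slack.

(i) and (iii)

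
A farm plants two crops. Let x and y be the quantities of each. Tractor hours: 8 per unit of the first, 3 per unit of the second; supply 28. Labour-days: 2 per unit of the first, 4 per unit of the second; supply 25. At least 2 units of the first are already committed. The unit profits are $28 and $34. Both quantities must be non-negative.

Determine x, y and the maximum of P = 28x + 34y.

x = 2, y = 4, maximum P = 192

Vertices and P = 28x + 34y:
  (7/2, 0) → P = 98
  (2, 0) → P = 56
  (2, 4) → P = 192

The optimum lies where 8x + 3y = 28 and x = 2.
Solving simultaneously gives x = 2, y = 4.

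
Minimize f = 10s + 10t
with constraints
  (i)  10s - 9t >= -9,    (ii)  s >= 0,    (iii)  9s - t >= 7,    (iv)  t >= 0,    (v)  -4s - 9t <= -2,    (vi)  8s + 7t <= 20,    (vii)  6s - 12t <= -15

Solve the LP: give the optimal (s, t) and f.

Vertices and f = 10s + 10t:
  (69/71, 124/71) → f = 1930/71
  (33/34, 59/34) → f = 460/17
  (45/46, 40/23) → f = 625/23

The binding constraints are 9s - t = 7 and 6s - 12t = -15.
Solving simultaneously gives s = 33/34, t = 59/34.

s = 33/34, t = 59/34, minimum f = 460/17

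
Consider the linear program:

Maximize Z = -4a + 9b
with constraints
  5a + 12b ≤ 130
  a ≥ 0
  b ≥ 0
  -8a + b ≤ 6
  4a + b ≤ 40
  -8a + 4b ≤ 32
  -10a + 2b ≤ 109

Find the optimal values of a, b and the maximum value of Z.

a = 34/29, b = 300/29, maximum Z = 2564/29

The binding constraints are 5a + 12b = 130 and -8a + 4b = 32.
Solving simultaneously gives a = 34/29, b = 300/29.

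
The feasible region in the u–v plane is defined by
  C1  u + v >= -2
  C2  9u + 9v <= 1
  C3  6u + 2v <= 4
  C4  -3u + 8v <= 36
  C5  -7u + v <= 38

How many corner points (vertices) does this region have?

4

Of the 9 pairwise boundary intersections, those satisfying every inequality are:
  (2, -4)
  (-52/11, 30/11)
  (17/18, -5/6)
  (-316/99, 109/33)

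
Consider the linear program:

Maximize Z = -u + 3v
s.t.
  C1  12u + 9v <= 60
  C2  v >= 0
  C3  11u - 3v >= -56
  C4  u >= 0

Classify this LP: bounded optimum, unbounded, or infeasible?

bounded optimum

Corner points and Z = -u + 3v:
  (5, 0) → Z = -5
  (0, 20/3) → Z = 20
  (0, 0) → Z = 0
The feasible region has finitely many vertices and no improving ray; the maximum is 20 at (0, 20/3).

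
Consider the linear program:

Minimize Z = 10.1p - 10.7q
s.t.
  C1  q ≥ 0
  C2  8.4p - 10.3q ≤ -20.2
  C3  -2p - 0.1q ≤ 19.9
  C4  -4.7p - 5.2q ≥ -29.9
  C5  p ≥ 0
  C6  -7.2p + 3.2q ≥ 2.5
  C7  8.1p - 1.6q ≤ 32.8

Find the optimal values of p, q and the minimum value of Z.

Corner points and Z = 10.1p - 10.7q:
  (0, 202/103) → Z = -10807/515
  (3889/4728, 1037/394) → Z = -938719/47280
  (0, 23/4) → Z = -2461/40
  (2067/1312, 22703/5248) → Z = -1594153/52480

At the optimal vertex, -4.7p - 5.2q = -29.9 and p = 0.
Solving simultaneously gives p = 0, q = 23/4.

p = 0, q = 5.75, minimum Z = -61.525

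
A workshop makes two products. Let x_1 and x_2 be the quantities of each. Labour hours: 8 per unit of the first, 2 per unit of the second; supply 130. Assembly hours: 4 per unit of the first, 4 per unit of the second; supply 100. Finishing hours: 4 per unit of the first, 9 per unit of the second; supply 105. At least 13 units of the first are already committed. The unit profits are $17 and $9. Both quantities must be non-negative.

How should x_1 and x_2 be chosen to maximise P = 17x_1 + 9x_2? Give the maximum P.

x_1 = 15, x_2 = 5, maximum P = 300

Feasible corners and P = 17x_1 + 9x_2:
  (65/4, 0) → P = 1105/4
  (13, 0) → P = 221
  (15, 5) → P = 300
  (13, 53/9) → P = 274

At the optimal vertex, 8x_1 + 2x_2 = 130 and 4x_1 + 9x_2 = 105.
Solving simultaneously gives x_1 = 15, x_2 = 5.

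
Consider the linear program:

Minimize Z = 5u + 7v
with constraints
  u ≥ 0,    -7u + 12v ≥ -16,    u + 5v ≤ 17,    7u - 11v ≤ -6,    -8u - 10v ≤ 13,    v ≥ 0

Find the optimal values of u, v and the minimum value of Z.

Extreme points and Z = 5u + 7v:
  (0, 17/5) → Z = 119/5
  (0, 6/11) → Z = 42/11
  (157/46, 125/46) → Z = 830/23

The binding constraints are u = 0 and 7u - 11v = -6.
Solving simultaneously gives u = 0, v = 6/11.

u = 0, v = 6/11, minimum Z = 42/11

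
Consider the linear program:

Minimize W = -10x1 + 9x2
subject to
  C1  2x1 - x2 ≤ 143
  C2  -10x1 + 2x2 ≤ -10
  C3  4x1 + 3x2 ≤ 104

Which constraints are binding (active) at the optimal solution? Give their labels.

Corner points and W = -10x1 + 9x2:
  (-46, -235) → W = -1655
  (533/10, -182/5) → W = -4303/5
  (119/19, 500/19) → W = 3310/19

The minimum is at (-46, -235). Substituting into each constraint, equality holds for C1 and C2; the remaining constraints have slack.

C1 and C2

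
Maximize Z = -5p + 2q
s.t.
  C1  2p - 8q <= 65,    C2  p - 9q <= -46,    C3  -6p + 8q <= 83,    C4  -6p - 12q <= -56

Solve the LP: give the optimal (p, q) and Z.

Vertices and Z = -5p + 2q:
  (953/10, 157/10) → Z = -4451/10
  (-8/11, 166/33) → Z = 452/33
  (-137/30, 139/20) → Z = 551/15
The feasible region is unbounded (it extends along (4, 3), (4, 1)), but Z strictly decreases along every unbounded feasible direction, so there is no improving ray and the maximum is attained at a vertex.

At the optimal vertex, -6p + 8q = 83 and -6p - 12q = -56.
Solving simultaneously gives p = -137/30, q = 139/20.

p = -137/30, q = 139/20, maximum Z = 551/15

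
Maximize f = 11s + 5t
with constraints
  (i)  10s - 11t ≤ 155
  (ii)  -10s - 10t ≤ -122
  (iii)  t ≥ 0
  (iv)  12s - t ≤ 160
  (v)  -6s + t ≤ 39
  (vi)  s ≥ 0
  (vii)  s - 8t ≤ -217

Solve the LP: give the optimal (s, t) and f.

s = 199/6, t = 238, maximum f = 9329/6

Extreme points and f = 11s + 5t:
  (199/6, 238) → f = 9329/6
  (1497/95, 2764/95) → f = 30287/95
  (0, 39) → f = 195
  (0, 217/8) → f = 1085/8

The optimum lies where 12s - t = 160 and -6s + t = 39.
Solving simultaneously gives s = 199/6, t = 238.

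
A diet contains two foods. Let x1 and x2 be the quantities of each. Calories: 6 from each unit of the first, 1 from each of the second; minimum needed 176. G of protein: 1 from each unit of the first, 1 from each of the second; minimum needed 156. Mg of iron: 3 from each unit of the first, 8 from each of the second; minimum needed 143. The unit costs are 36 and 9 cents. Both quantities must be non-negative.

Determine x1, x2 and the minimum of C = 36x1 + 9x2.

x1 = 4, x2 = 152, minimum C = 1512

Vertices and C = 36x1 + 9x2:
  (0, 176) → C = 1584
  (156, 0) → C = 5616
  (4, 152) → C = 1512
The feasible region is unbounded (it extends along (0, 1), (1, 0)), but C strictly increases along every unbounded feasible direction, so there is no improving ray and the minimum is attained at a vertex.

The optimum lies where 6x1 + x2 = 176 and x1 + x2 = 156.
Solving simultaneously gives x1 = 4, x2 = 152.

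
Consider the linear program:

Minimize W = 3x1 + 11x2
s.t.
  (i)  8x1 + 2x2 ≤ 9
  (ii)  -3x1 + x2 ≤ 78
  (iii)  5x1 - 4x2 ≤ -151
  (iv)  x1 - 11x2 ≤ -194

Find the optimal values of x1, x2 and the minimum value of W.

x1 = -83/4, x2 = 63/4, minimum W = 111

Corner points and W = 3x1 + 11x2:
  (-21/2, 93/2) → W = 480
  (-19/3, 179/6) → W = 1855/6
  (-83/4, 63/4) → W = 111
  (-295/17, 273/17) → W = 2118/17

The optimum lies where -3x1 + x2 = 78 and x1 - 11x2 = -194.
Solving simultaneously gives x1 = -83/4, x2 = 63/4.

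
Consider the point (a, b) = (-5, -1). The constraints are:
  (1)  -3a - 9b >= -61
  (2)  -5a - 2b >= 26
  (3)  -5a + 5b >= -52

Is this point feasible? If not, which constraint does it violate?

(1): 24 ≥ -61 ✓
(2): 27 ≥ 26 ✓
(3): 20 ≥ -52 ✓

feasible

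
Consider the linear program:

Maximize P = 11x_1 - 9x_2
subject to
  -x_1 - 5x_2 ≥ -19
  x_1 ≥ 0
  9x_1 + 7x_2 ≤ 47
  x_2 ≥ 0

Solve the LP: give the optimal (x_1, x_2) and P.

x_1 = 47/9, x_2 = 0, maximum P = 517/9

The binding constraints are 9x_1 + 7x_2 = 47 and x_2 = 0.
Solving simultaneously gives x_1 = 47/9, x_2 = 0.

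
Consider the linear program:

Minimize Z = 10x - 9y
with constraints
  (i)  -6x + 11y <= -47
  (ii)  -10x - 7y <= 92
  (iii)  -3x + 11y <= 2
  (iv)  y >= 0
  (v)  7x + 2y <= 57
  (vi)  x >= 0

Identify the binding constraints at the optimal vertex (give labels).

(i) and (iv)

Vertices and Z = 10x - 9y:
  (47/6, 0) → Z = 235/3
  (721/89, 13/89) → Z = 7093/89
  (57/7, 0) → Z = 570/7

The minimum is at (47/6, 0). Substituting into each constraint, equality holds for (i) and (iv); the remaining constraints have slack.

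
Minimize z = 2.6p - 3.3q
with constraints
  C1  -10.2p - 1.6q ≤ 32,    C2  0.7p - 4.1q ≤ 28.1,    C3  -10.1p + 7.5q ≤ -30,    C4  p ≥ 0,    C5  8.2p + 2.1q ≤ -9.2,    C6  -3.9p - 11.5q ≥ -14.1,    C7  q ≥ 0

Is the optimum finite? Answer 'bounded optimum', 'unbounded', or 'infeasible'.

The boundaries 0.7p - 4.1q = 28.1 and p = 0 meet at (0, -281/41), but that point violates q ≥ 0. Every candidate vertex is excluded by some other constraint, so the feasible region is empty.

infeasible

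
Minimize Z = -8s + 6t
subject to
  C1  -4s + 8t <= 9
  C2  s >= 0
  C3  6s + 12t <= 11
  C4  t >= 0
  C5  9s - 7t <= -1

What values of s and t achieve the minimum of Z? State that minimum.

The optimum lies where 6s + 12t = 11 and 9s - 7t = -1.
Solving simultaneously gives s = 13/30, t = 7/10.

s = 13/30, t = 7/10, minimum Z = 11/15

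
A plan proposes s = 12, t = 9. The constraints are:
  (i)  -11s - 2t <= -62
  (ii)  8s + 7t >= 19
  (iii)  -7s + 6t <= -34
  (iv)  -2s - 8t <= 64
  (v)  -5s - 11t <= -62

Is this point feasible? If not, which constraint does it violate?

Constraint (iii): -7s + 6t = -30, which is not ≤ -34. All other constraints are satisfied.

not feasible — violates (iii)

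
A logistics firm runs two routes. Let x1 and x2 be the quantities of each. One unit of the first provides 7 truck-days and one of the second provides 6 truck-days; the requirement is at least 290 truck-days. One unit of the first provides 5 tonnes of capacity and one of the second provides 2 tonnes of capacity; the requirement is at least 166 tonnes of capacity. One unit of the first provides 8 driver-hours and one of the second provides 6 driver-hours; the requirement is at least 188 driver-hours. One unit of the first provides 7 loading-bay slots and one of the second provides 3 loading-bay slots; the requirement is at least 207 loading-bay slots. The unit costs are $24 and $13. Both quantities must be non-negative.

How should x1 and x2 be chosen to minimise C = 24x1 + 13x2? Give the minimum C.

x1 = 26, x2 = 18, minimum C = 858

Corner points and C = 24x1 + 13x2:
  (0, 83) → C = 1079
  (290/7, 0) → C = 6960/7
  (26, 18) → C = 858
The feasible region is unbounded (it extends along (0, 1), (1, 0)), but C strictly increases along every unbounded feasible direction, so there is no improving ray and the minimum is attained at a vertex.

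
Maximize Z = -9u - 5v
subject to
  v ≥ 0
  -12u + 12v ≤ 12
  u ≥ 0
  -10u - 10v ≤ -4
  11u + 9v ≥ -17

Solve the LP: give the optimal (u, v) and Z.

Corner points and Z = -9u - 5v:
  (2/5, 0) → Z = -18/5
  (0, 1) → Z = -5
  (0, 2/5) → Z = -2
The feasible region is unbounded (it extends along (1, 1), (1, 0)), but Z strictly decreases along every unbounded feasible direction, so there is no improving ray and the maximum is attained at a vertex.

u = 0, v = 2/5, maximum Z = -2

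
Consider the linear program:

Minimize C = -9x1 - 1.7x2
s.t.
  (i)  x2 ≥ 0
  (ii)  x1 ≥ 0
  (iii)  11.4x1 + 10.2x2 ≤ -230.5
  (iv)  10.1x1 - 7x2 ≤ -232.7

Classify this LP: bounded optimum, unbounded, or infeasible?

infeasible

The boundaries x2 = 0 and 10.1x1 - 7x2 = -232.7 meet at (-2327/101, 0), but that point violates x1 ≥ 0. Every candidate vertex is excluded by some other constraint, so the feasible region is empty.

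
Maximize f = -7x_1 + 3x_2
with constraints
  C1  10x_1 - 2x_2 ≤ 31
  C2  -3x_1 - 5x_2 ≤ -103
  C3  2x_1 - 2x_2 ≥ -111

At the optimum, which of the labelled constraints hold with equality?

Vertices and f = -7x_1 + 3x_2:
  (361/56, 937/56) → f = 71/14
  (71/4, 293/4) → f = 191/2
  (-349/16, 539/16) → f = 1015/4

The maximum is at (-349/16, 539/16). Substituting into each constraint, equality holds for C2 and C3; the remaining constraints have slack.

C2 and C3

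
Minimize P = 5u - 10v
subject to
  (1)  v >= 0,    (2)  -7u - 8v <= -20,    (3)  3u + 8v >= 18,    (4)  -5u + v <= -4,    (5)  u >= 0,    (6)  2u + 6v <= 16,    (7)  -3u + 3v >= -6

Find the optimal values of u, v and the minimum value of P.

u = 5/4, v = 9/4, minimum P = -65/4

Corner points and P = 5u - 10v:
  (50/43, 78/43) → P = -530/43
  (34/11, 12/11) → P = 50/11
  (5/4, 9/4) → P = -65/4
  (7/2, 3/2) → P = 5/2

The binding constraints are -5u + v = -4 and 2u + 6v = 16.
Solving simultaneously gives u = 5/4, v = 9/4.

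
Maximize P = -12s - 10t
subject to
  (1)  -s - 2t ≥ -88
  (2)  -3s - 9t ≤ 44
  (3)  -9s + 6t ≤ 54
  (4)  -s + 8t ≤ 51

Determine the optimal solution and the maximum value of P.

The binding constraints are -3s - 9t = 44 and -9s + 6t = 54.
Solving simultaneously gives s = -250/33, t = -26/11.

s = -250/33, t = -26/11, maximum P = 1260/11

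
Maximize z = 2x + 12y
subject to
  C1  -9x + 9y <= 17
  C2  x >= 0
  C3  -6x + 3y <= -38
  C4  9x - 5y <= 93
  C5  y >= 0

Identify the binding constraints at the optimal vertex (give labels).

Extreme points and z = 2x + 12y:
  (131/9, 148/9) → z = 2038/9
  (461/18, 55/2) → z = 3431/9
  (19/3, 0) → z = 38/3
  (31/3, 0) → z = 62/3

The maximum is at (461/18, 55/2). Substituting into each constraint, equality holds for C1 and C4; the remaining constraints have slack.

C1 and C4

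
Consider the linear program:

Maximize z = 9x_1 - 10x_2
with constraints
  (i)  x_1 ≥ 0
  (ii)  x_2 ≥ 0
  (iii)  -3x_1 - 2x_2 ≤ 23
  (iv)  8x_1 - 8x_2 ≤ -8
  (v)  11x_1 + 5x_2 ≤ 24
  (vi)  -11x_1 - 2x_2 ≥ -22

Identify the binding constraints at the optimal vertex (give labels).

(i) and (iv)

Vertices and z = 9x_1 - 10x_2:
  (0, 1) → z = -10
  (0, 24/5) → z = -48
  (19/16, 35/16) → z = -179/16

The maximum is at (0, 1). Substituting into each constraint, equality holds for (i) and (iv); the remaining constraints have slack.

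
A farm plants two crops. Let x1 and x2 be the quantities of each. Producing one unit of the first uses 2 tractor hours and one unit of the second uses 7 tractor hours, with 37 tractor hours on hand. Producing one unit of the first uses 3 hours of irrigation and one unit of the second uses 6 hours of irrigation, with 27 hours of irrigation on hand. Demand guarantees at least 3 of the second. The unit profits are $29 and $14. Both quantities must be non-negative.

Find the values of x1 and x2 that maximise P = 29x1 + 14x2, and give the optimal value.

x1 = 3, x2 = 3, maximum P = 129

Vertices and P = 29x1 + 14x2:
  (0, 9/2) → P = 63
  (0, 3) → P = 42
  (3, 3) → P = 129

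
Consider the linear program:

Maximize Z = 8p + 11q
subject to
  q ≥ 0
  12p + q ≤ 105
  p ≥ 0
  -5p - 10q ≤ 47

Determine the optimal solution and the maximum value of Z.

Extreme points and Z = 8p + 11q:
  (35/4, 0) → Z = 70
  (0, 0) → Z = 0
  (0, 105) → Z = 1155

At the optimal vertex, 12p + q = 105 and p = 0.
Solving simultaneously gives p = 0, q = 105.

p = 0, q = 105, maximum Z = 1155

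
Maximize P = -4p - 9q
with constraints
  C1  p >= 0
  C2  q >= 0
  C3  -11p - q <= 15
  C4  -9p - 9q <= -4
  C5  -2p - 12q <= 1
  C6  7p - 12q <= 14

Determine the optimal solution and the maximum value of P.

Corner points and P = -4p - 9q:
  (0, 4/9) → P = -4
  (4/9, 0) → P = -16/9
  (2, 0) → P = -8
The feasible region is unbounded (it extends along (0, 1), (12, 7)), but P strictly decreases along every unbounded feasible direction, so there is no improving ray and the maximum is attained at a vertex.

p = 4/9, q = 0, maximum P = -16/9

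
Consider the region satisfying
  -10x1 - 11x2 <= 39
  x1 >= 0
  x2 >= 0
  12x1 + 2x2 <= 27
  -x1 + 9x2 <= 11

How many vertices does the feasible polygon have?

Pairwise boundary intersections that survive every other constraint:
  (0, 0)
  (0, 11/9)
  (9/4, 0)
  (221/110, 159/110)

4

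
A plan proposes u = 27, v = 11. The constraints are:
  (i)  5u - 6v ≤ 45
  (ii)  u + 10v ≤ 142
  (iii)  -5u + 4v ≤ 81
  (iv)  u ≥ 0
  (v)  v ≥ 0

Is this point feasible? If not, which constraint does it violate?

not feasible — violates (i)

Constraint (i): 5u - 6v = 69, which is not ≤ 45. All other constraints are satisfied.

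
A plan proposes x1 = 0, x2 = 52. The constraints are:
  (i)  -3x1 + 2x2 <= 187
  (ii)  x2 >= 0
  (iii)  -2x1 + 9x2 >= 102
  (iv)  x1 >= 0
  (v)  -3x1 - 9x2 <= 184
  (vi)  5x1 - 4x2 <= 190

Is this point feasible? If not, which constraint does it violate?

feasible

(i): 104 ≤ 187 ✓
(ii): 52 ≥ 0 ✓
(iii): 468 ≥ 102 ✓
(iv): 0 ≥ 0 ✓
(v): -468 ≤ 184 ✓
(vi): -208 ≤ 190 ✓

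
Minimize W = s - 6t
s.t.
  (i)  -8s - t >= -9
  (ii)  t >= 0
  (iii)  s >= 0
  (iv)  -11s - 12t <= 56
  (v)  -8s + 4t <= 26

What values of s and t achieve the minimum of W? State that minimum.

Vertices and W = s - 6t:
  (9/8, 0) → W = 9/8
  (1/4, 7) → W = -167/4
  (0, 0) → W = 0
  (0, 13/2) → W = -39

At the optimal vertex, -8s - t = -9 and -8s + 4t = 26.
Solving simultaneously gives s = 1/4, t = 7.

s = 1/4, t = 7, minimum W = -167/4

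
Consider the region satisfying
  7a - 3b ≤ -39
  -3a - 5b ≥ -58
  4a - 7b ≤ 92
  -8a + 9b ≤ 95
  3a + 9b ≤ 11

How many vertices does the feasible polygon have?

4

Intersecting each pair of boundary lines and keeping only the points that satisfy every inequality leaves:
  (-549/37, -800/37)
  (-53/12, 97/36)
  (-1493/20, -279/5)
  (-84/11, 373/99)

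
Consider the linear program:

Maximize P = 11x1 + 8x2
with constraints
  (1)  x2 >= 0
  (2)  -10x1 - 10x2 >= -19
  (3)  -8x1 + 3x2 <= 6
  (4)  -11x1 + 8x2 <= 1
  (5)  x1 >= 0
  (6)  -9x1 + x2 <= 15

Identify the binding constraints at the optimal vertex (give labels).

(1) and (2)

Corner points and P = 11x1 + 8x2:
  (19/10, 0) → P = 209/10
  (0, 0) → P = 0
  (71/95, 219/190) → P = 1657/95
  (0, 1/8) → P = 1

The maximum is at (19/10, 0). Substituting into each constraint, equality holds for (1) and (2); the remaining constraints have slack.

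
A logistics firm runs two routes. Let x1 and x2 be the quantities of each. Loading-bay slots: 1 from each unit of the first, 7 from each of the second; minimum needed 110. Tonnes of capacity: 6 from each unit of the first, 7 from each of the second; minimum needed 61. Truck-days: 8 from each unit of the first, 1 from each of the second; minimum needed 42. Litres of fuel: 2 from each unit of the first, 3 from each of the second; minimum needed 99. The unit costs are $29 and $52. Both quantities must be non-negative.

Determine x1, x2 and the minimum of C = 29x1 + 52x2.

Feasible corners and C = 29x1 + 52x2:
  (0, 42) → C = 2184
  (110, 0) → C = 3190
  (33, 11) → C = 1529
  (27/22, 354/11) → C = 37599/22
The feasible region is unbounded (it extends along (0, 1), (1, 0)), but C strictly increases along every unbounded feasible direction, so there is no improving ray and the minimum is attained at a vertex.

x1 = 33, x2 = 11, minimum C = 1529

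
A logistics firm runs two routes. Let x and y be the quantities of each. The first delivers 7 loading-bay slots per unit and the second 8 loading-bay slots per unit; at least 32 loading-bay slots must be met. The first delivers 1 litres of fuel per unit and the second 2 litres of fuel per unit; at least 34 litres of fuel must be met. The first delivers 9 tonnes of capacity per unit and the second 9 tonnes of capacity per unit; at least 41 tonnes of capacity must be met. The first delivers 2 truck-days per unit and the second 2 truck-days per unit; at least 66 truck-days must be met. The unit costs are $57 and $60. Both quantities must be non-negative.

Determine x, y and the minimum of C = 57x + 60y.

x = 32, y = 1, minimum C = 1884

The feasible region is unbounded (it extends along (0, 1), (1, 0)), but C strictly increases along every unbounded feasible direction, so there is no improving ray and the minimum is attained at a vertex.

The optimum lies where x + 2y = 34 and 2x + 2y = 66.
Solving simultaneously gives x = 32, y = 1.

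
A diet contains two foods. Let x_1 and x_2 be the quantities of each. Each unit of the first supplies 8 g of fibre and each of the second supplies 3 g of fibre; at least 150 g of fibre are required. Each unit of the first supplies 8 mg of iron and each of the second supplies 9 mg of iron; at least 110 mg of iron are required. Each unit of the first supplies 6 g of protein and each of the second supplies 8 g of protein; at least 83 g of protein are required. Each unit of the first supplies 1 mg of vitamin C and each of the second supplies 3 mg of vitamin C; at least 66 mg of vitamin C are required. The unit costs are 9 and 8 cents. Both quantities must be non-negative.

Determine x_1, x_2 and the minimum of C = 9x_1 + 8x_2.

x_1 = 12, x_2 = 18, minimum C = 252

Vertices and C = 9x_1 + 8x_2:
  (0, 50) → C = 400
  (66, 0) → C = 594
  (12, 18) → C = 252
The feasible region is unbounded (it extends along (0, 1), (1, 0)), but C strictly increases along every unbounded feasible direction, so there is no improving ray and the minimum is attained at a vertex.

The optimum lies where 8x_1 + 3x_2 = 150 and x_1 + 3x_2 = 66.
Solving simultaneously gives x_1 = 12, x_2 = 18.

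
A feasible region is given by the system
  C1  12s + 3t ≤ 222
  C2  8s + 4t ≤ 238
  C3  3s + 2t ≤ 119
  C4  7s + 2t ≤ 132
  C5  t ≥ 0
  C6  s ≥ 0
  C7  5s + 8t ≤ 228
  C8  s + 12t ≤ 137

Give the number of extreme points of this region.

5

The feasible vertices (each the meet of two boundaries and inside every other half-plane) are:
  (16, 10)
  (37/2, 0)
  (655/41, 827/82)
  (0, 0)
  (0, 137/12)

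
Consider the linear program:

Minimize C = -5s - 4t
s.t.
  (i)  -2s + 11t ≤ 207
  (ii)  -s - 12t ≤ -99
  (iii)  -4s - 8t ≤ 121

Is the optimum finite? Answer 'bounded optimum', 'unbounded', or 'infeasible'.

From the feasible point (-279/7, 81/7), moving in the direction (11, 2) keeps every constraint satisfied while C decreases without bound.

unbounded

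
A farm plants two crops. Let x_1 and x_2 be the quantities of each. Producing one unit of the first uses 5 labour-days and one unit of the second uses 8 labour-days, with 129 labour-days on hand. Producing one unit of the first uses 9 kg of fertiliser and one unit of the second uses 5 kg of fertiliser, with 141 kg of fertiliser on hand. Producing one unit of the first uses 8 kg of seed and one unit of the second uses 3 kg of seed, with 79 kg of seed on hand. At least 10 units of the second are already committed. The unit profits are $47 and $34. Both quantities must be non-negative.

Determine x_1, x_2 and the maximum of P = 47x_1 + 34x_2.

Corner points and P = 47x_1 + 34x_2:
  (0, 129/8) → P = 2193/4
  (0, 10) → P = 340
  (5, 13) → P = 677
  (49/8, 10) → P = 5023/8

The binding constraints are 5x_1 + 8x_2 = 129 and 8x_1 + 3x_2 = 79.
Solving simultaneously gives x_1 = 5, x_2 = 13.

x_1 = 5, x_2 = 13, maximum P = 677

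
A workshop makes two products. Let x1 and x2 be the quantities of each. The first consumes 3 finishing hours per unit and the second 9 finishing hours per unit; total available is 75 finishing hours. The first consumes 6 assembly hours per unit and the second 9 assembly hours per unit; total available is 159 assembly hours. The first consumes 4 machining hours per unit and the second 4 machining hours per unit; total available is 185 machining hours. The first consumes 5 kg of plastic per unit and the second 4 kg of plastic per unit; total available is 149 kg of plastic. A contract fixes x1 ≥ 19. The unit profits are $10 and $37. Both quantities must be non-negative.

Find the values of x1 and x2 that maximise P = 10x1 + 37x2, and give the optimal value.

Vertices and P = 10x1 + 37x2:
  (25, 0) → P = 250
  (19, 0) → P = 190
  (19, 2) → P = 264

x1 = 19, x2 = 2, maximum P = 264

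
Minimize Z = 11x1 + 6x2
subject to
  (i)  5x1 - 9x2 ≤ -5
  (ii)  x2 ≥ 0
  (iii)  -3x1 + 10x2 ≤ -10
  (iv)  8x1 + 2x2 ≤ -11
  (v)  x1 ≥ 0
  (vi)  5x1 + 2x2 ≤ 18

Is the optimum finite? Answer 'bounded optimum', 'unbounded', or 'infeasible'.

The boundaries x1 = 0 and 5x1 + 2x2 = 18 meet at (0, 9), but that point violates -3x1 + 10x2 ≤ -10. Every candidate vertex is excluded by some other constraint, so the feasible region is empty.

infeasible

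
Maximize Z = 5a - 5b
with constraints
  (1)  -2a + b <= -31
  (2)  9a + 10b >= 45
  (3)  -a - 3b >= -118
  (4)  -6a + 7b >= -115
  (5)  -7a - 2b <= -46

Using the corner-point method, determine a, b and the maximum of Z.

Corner points and Z = 5a - 5b:
  (211/7, 205/7) → Z = 30/7
  (51/4, -11/2) → Z = 365/4
  (1171/25, 593/25) → Z = 578/5

The binding constraints are -a - 3b = -118 and -6a + 7b = -115.
Solving simultaneously gives a = 1171/25, b = 593/25.

a = 1171/25, b = 593/25, maximum Z = 578/5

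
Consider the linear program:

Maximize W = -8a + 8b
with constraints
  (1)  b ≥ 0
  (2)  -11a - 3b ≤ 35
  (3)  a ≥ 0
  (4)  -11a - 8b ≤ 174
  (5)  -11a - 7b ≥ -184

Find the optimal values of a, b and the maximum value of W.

a = 0, b = 184/7, maximum W = 1472/7

Feasible corners and W = -8a + 8b:
  (0, 0) → W = 0
  (184/11, 0) → W = -1472/11
  (0, 184/7) → W = 1472/7

At the optimal vertex, a = 0 and -11a - 7b = -184.
Solving simultaneously gives a = 0, b = 184/7.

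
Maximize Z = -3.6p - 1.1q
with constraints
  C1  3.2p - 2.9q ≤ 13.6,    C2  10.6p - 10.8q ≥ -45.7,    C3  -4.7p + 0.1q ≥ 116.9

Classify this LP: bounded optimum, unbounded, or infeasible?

unbounded

From the feasible point (-34037/1331, -43800/1331), moving in the direction (-10.8, -10.6) keeps every constraint satisfied while Z increases without bound.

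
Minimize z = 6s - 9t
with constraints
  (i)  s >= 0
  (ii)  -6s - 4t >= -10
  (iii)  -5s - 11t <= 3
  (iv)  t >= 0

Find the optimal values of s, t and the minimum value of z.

s = 0, t = 5/2, minimum z = -45/2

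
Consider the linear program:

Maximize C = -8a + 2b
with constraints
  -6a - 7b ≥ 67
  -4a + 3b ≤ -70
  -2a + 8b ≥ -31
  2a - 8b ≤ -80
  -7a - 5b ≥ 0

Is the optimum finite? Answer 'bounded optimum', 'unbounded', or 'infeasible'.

The boundaries -6a - 7b = 67 and 2a - 8b = -80 meet at (-548/31, 173/31), but that point violates -4a + 3b ≤ -70. Every candidate vertex is excluded by some other constraint, so the feasible region is empty.

infeasible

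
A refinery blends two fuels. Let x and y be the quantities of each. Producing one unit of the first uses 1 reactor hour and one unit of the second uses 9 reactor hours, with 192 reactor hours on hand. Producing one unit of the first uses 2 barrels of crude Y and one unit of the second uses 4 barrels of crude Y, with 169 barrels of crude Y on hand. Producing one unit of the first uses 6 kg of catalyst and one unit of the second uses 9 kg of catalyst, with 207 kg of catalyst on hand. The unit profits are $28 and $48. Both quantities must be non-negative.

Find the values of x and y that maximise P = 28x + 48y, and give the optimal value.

x = 3, y = 21, maximum P = 1092

The binding constraints are x + 9y = 192 and 6x + 9y = 207.
Solving simultaneously gives x = 3, y = 21.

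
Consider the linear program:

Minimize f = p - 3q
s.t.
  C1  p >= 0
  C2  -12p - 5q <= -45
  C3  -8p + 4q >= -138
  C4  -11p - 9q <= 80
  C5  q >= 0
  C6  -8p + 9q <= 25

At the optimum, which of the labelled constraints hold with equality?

Vertices and f = p - 3q:
  (15/4, 0) → f = 15/4
  (70/37, 165/37) → f = -425/37
  (69/4, 0) → f = 69/4
  (671/20, 163/5) → f = -257/4

The minimum is at (671/20, 163/5). Substituting into each constraint, equality holds for C3 and C6; the remaining constraints have slack.

C3 and C6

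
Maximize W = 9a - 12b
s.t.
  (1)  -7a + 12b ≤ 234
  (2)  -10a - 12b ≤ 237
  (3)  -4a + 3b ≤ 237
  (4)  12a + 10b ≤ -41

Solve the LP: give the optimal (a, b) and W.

a = 939/22, b = -1217/22, maximum W = 23055/22

Feasible corners and W = 9a - 12b:
  (-471/17, 227/68) → W = -4920/17
  (-1416/107, 2521/214) → W = -27870/107
  (939/22, -1217/22) → W = 23055/22

At the optimal vertex, -10a - 12b = 237 and 12a + 10b = -41.
Solving simultaneously gives a = 939/22, b = -1217/22.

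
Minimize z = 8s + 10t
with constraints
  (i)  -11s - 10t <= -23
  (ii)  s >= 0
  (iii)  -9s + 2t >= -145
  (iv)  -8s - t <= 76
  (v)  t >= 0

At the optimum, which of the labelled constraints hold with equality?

(i) and (v)

Corner points and z = 8s + 10t:
  (0, 23/10) → z = 23
  (23/11, 0) → z = 184/11
  (145/9, 0) → z = 1160/9
The feasible region is unbounded (it extends along (0, 1), (2, 9)), but z strictly increases along every unbounded feasible direction, so there is no improving ray and the minimum is attained at a vertex.

The minimum is at (23/11, 0). Substituting into each constraint, equality holds for (i) and (v); the remaining constraints have slack.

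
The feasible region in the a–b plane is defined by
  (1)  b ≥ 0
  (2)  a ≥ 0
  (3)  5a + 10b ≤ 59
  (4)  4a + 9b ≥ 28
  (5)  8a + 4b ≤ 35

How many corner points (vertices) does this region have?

4

Pairwise boundary intersections that survive every other constraint:
  (0, 59/10)
  (0, 28/9)
  (19/10, 99/20)
  (29/8, 3/2)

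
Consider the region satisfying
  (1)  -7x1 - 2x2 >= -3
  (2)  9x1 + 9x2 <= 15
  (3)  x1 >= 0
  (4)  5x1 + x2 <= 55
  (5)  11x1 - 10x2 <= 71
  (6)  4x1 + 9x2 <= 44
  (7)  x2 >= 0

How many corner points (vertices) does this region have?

Of the 21 pairwise boundary intersections, those satisfying every inequality are:
  (0, 3/2)
  (3/7, 0)
  (0, 0)

3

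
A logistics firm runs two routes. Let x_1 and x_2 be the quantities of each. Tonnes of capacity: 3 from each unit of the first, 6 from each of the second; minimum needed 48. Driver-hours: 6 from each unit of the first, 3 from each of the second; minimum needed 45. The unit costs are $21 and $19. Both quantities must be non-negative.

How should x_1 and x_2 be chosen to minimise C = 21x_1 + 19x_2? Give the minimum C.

The feasible region is unbounded (it extends along (0, 1), (1, 0)), but C strictly increases along every unbounded feasible direction, so there is no improving ray and the minimum is attained at a vertex.

x_1 = 14/3, x_2 = 17/3, minimum C = 617/3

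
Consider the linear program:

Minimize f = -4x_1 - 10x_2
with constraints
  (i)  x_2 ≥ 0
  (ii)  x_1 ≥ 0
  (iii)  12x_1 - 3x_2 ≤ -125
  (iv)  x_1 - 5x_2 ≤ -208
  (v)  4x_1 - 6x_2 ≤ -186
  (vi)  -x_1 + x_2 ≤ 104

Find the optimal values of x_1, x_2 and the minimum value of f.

x_1 = 187/9, x_2 = 1123/9, minimum f = -11978/9

Extreme points and f = -4x_1 - 10x_2:
  (0, 125/3) → f = -1250/3
  (0, 104) → f = -1040
  (187/9, 1123/9) → f = -11978/9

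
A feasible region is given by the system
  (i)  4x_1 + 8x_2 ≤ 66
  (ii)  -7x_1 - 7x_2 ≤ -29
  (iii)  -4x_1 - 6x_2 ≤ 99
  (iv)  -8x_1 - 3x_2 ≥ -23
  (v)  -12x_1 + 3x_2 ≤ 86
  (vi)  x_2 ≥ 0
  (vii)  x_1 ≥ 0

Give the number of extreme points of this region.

Pairwise boundary intersections that survive every other constraint:
  (74/35, 71/35)
  (0, 29/7)
  (0, 23/3)

3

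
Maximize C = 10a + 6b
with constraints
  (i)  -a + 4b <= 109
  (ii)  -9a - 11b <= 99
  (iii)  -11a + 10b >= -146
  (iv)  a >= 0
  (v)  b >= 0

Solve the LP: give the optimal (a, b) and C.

Vertices and C = 10a + 6b:
  (837/17, 1345/34) → C = 12405/17
  (0, 109/4) → C = 327/2
  (146/11, 0) → C = 1460/11
  (0, 0) → C = 0

The binding constraints are -a + 4b = 109 and -11a + 10b = -146.
Solving simultaneously gives a = 837/17, b = 1345/34.

a = 837/17, b = 1345/34, maximum C = 12405/17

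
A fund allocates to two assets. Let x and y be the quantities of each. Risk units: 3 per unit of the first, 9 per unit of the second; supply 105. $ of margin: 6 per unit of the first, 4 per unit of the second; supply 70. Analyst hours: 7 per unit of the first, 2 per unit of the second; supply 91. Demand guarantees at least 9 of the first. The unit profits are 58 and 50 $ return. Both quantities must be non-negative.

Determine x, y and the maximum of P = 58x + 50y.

x = 9, y = 4, maximum P = 722

Feasible corners and P = 58x + 50y:
  (35/3, 0) → P = 2030/3
  (9, 0) → P = 522
  (9, 4) → P = 722

The binding constraints are 6x + 4y = 70 and x = 9.
Solving simultaneously gives x = 9, y = 4.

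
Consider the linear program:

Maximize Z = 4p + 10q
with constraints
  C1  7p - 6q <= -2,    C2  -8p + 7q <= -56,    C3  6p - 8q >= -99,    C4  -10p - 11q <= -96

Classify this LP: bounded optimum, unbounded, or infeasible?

infeasible

The boundaries 7p - 6q = -2 and -8p + 7q = -56 meet at (-350, -408), but that point violates -10p - 11q ≤ -96. Every candidate vertex is excluded by some other constraint, so the feasible region is empty.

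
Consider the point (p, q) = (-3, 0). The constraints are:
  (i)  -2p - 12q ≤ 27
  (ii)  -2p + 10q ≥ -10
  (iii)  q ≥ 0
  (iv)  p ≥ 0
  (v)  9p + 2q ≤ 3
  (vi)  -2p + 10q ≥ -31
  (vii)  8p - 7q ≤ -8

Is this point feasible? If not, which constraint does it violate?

Constraint (iv): p = -3, which is not ≥ 0. All other constraints are satisfied.

not feasible — violates (iv)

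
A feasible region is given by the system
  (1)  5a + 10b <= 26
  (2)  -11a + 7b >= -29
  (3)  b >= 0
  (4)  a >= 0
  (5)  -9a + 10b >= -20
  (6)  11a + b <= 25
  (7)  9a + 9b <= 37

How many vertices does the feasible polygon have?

5

Pairwise boundary intersections that survive every other constraint:
  (0, 13/5)
  (32/15, 23/15)
  (0, 0)
  (20/9, 0)
  (270/119, 5/119)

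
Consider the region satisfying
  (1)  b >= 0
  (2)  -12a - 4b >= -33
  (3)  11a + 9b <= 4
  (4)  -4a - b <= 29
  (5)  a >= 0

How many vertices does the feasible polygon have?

3

Intersecting each pair of boundary lines and keeping only the points that satisfy every inequality leaves:
  (4/11, 0)
  (0, 0)
  (0, 4/9)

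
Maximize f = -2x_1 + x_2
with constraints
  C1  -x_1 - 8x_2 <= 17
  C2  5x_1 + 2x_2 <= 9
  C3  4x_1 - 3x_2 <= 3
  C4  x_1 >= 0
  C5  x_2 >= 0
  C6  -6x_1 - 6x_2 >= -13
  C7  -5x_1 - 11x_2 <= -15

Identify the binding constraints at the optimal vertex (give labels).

Vertices and f = -2x_1 + x_2:
  (19/14, 17/21) → f = -40/21
  (78/59, 45/59) → f = -111/59
  (0, 13/6) → f = 13/6
  (0, 15/11) → f = 15/11

The maximum is at (0, 13/6). Substituting into each constraint, equality holds for C4 and C6; the remaining constraints have slack.

C4 and C6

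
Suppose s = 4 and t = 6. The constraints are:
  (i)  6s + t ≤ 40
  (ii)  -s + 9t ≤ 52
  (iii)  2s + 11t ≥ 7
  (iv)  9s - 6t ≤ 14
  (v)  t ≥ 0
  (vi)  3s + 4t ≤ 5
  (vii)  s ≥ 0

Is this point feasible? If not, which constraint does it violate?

not feasible — violates (vi)

Constraint (vi): 3s + 4t = 36, which is not ≤ 5. All other constraints are satisfied.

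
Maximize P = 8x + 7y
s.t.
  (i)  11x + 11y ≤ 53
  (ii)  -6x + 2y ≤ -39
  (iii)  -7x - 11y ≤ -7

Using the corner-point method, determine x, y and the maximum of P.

Vertices and P = 8x + 7y:
  (535/88, -111/88) → P = 3503/88
  (23/2, -147/22) → P = 995/22
  (443/80, -231/80) → P = 1927/80

The optimum lies where 11x + 11y = 53 and -7x - 11y = -7.
Solving simultaneously gives x = 23/2, y = -147/22.

x = 23/2, y = -147/22, maximum P = 995/22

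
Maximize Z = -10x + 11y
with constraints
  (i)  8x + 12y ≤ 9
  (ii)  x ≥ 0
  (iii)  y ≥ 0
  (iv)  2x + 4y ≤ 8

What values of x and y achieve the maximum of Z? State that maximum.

x = 0, y = 3/4, maximum Z = 33/4

Extreme points and Z = -10x + 11y:
  (0, 3/4) → Z = 33/4
  (9/8, 0) → Z = -45/4
  (0, 0) → Z = 0

The optimum lies where 8x + 12y = 9 and x = 0.
Solving simultaneously gives x = 0, y = 3/4.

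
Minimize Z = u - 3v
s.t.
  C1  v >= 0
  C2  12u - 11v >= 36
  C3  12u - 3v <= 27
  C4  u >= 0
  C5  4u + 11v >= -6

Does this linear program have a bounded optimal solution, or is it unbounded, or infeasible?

The boundaries v = 0 and 12u - 11v = 36 meet at (3, 0), but that point violates 12u - 3v ≤ 27. Every candidate vertex is excluded by some other constraint, so the feasible region is empty.

infeasible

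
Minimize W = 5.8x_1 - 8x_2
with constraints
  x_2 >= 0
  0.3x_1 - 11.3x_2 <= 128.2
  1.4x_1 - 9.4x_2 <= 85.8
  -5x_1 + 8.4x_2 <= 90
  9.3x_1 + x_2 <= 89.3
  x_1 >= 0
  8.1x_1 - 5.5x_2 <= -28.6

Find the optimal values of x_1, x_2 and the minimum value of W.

x_1 = 0, x_2 = 75/7, minimum W = -600/7

Extreme points and W = 5.8x_1 - 8x_2:
  (0, 75/7) → W = -600/7
  (12738/2027, 29300/2027) → W = -802598/10135
  (0, 26/5) → W = -208/5

The binding constraints are -5x_1 + 8.4x_2 = 90 and x_1 = 0.
Solving simultaneously gives x_1 = 0, x_2 = 75/7.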